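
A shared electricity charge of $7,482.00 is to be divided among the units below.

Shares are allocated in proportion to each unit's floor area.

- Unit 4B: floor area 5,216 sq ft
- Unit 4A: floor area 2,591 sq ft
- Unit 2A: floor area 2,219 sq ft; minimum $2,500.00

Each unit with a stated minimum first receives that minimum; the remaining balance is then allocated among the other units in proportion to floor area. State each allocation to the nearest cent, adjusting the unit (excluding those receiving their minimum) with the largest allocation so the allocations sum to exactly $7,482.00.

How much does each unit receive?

Fund the minimums — Unit 2A $2,500.00. Residual $4,982.00.
Residual split over remaining floor area 7,807: Unit 4B 3,328.5656 → $3,328.57; Unit 4A 1,653.4344 → $1,653.43.

Unit 4B: $3,328.57 · Unit 4A: $1,653.43 · Unit 2A: $2,500.00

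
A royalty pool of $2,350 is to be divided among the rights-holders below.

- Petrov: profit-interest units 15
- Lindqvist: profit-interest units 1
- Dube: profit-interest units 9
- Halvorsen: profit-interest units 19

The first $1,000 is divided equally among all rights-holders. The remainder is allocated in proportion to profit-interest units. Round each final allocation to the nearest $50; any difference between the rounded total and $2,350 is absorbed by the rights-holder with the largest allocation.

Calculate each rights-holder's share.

Petrov: $700; Lindqvist: $300; Dube: $550; Halvorsen: $800

Equal tier: $1,000 ÷ 4 = $250 apiece.
Remainder $1,350 by profit-interest units (total 44): Petrov 460.23 → $450; Lindqvist 30.68 → $50; Dube 276.14 → $300; Halvorsen 582.95 → $600.
Rounding difference −$50 on remainder applied to Halvorsen.
Totals: Petrov $250 + $450 = $700; Lindqvist $250 + $50 = $300; Dube $250 + $300 = $550; Halvorsen $250 + $550 = $800.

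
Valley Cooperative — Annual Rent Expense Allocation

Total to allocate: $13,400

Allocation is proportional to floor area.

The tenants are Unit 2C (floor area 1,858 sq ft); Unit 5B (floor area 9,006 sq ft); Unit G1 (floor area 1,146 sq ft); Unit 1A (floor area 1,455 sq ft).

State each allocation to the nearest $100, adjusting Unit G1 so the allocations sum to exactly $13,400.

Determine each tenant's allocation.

Unit 2C: $1,800 · Unit 5B: $9,000 · Unit G1: $1,200 · Unit 1A: $1,400

Combined floor area = 13,465.
Pro-rata amounts: Unit 2C 1,858/13,465 × $13,400 = 1,849.03; Unit 5B 9,006/13,465 × $13,400 = 8,962.53; Unit G1 1,146/13,465 × $13,400 = 1,140.47; Unit 1A 1,455/13,465 × $13,400 = 1,447.98.
Rounded to nearest $100: Unit 2C $1,800; Unit 5B $9,000; Unit G1 $1,100; Unit 1A $1,400. Sum = $13,300.
Difference $13,400 − $13,300 = +$100 applied to Unit G1: Unit G1 becomes $1,200.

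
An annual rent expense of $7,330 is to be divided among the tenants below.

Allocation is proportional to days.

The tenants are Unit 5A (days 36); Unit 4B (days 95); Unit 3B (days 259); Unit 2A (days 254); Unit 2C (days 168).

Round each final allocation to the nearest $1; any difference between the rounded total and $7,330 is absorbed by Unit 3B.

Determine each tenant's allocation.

Sum of days: 812.
Proportional shares: Unit 5A 36/812 × $7,330 = 324.98; Unit 4B 95/812 × $7,330 = 857.57; Unit 3B 259/812 × $7,330 = 2,338.02; Unit 2A 254/812 × $7,330 = 2,292.88; Unit 2C 168/812 × $7,330 = 1,516.55.
Rounded to nearest $1: Unit 5A $325; Unit 4B $858; Unit 3B $2,338; Unit 2A $2,293; Unit 2C $1,517. Sum = $7,331.
Difference $7,330 − $7,331 = −$1 applied to Unit 3B: Unit 3B becomes $2,337.

Unit 5A: $325 · Unit 4B: $858 · Unit 3B: $2,337 · Unit 2A: $2,293 · Unit 2C: $1,517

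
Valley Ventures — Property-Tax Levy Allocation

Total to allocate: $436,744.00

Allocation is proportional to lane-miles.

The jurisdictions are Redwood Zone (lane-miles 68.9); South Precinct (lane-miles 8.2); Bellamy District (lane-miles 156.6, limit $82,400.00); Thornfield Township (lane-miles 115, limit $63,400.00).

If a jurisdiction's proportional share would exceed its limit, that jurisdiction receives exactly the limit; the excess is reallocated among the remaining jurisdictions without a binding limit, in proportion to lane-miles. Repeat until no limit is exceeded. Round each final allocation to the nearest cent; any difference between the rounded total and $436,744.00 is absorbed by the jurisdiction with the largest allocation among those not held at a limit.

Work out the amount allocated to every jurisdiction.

Redwood Zone: $260,000.54; South Precinct: $30,943.46; Bellamy District: $82,400.00; Thornfield Township: $63,400.00

Combined lane-miles = 348.7.
Proportional shares (ignoring caps): Redwood Zone 86,296.7066; South Precinct 10,270.4353; Bellamy District 196,140.26498; Thornfield Township 144,036.5931.
Held at cap: Bellamy District ($82,400.00), Thornfield Township ($63,400.00); balance $290,944.00 reallocated over remaining lane-miles 77.1.
Shares after redistribution: Redwood Zone 260,000.5396 → $260,000.54; South Precinct 30,943.4604 → $30,943.46.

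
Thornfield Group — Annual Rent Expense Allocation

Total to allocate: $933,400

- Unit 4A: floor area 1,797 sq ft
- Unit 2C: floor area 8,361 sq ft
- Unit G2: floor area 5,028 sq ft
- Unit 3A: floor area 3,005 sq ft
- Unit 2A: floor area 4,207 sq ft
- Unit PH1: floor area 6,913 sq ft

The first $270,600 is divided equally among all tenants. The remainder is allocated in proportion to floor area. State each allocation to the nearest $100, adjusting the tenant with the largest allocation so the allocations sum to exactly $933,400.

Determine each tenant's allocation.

Unit 4A: $85,700 | Unit 2C: $234,200 | Unit G2: $158,800 | Unit 3A: $113,100 | Unit 2A: $140,200 | Unit PH1: $201,400

$270,600 shared equally gives $45,100 per tenant.
Remainder $662,800 by floor area (total 29,311): Unit 4A 40,634.97 → $40,600; Unit 2C 189,064.54 → $189,100; Unit G2 113,696.51 → $113,700; Unit 3A 67,951.08 → $68,000; Unit 2A 95,131.51 → $95,100; Unit PH1 156,321.39 → $156,300.
Totals: Unit 4A $45,100 + $40,600 = $85,700; Unit 2C $45,100 + $189,100 = $234,200; Unit G2 $45,100 + $113,700 = $158,800; Unit 3A $45,100 + $68,000 = $113,100; Unit 2A $45,100 + $95,100 = $140,200; Unit PH1 $45,100 + $156,300 = $201,400.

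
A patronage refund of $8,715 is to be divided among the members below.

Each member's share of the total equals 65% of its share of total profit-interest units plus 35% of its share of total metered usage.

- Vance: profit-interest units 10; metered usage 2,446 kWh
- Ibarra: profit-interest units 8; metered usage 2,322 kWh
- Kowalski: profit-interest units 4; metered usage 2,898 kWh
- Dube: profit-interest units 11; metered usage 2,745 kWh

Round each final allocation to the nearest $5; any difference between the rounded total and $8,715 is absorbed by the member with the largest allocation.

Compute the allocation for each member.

Profit-interest units total 33; metered usage total 10,411.
Composite weights (65% profit-interest units + 35% metered usage): Vance 0.2792; Ibarra 0.2356; Kowalski 0.1762; Dube 0.3089.
Unrounded shares: Vance 2,433.23; Ibarra 2,053.58; Kowalski 1,535.70; Dube 2,692.49.
At nearest $5: Vance $2,435; Ibarra $2,055; Kowalski $1,535; Dube $2,690. Sum = $8,715.
Sum already equals the total — no adjustment.

Vance: $2,435 | Ibarra: $2,055 | Kowalski: $1,535 | Dube: $2,690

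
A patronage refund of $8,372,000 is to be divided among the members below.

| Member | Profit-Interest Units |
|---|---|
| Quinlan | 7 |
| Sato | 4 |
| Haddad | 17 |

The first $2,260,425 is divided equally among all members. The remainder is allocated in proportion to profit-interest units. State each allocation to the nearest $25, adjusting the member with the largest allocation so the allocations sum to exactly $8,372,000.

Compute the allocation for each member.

Quinlan: $2,281,375; Sato: $1,626,550; Haddad: $4,464,075

First tranche $2,260,425 split equally: $753,475 each.
Remainder $6,111,575 by profit-interest units (total 28): Quinlan 1,527,893.75 → $1,527,900; Sato 873,082.14 → $873,075; Haddad 3,710,599.11 → $3,710,600.
Totals: Quinlan $753,475 + $1,527,900 = $2,281,375; Sato $753,475 + $873,075 = $1,626,550; Haddad $753,475 + $3,710,600 = $4,464,075.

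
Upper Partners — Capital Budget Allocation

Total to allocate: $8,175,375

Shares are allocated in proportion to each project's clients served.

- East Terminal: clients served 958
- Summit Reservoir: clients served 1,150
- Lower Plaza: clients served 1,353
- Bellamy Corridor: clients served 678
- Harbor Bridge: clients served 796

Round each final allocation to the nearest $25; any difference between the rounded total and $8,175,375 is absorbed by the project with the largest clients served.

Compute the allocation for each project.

East Terminal: $1,587,025 · Summit Reservoir: $1,905,100 · Lower Plaza: $2,241,425 · Bellamy Corridor: $1,123,175 · Harbor Bridge: $1,318,650

Total clients served = 4,935.
Pro-rata amounts: East Terminal 958/4,935 × $8,175,375 = 1,587,033.28; Summit Reservoir 1,150/4,935 × $8,175,375 = 1,905,102.58; Lower Plaza 1,353/4,935 × $8,175,375 = 2,241,394.60; Bellamy Corridor 678/4,935 × $8,175,375 = 1,123,182.22; Harbor Bridge 796/4,935 × $8,175,375 = 1,318,662.31.
At nearest $25: East Terminal $1,587,025; Summit Reservoir $1,905,100; Lower Plaza $2,241,400; Bellamy Corridor $1,123,175; Harbor Bridge $1,318,650. Sum = $8,175,350.
Difference $8,175,375 − $8,175,350 = +$25 applied to largest clients served (Lower Plaza): Lower Plaza becomes $2,241,425.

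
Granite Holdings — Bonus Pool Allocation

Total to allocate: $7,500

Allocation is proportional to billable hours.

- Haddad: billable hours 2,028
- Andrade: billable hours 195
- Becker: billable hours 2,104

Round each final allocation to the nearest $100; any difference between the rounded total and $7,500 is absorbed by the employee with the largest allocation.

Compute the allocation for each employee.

Billable hours total: 4,327.
Unrounded shares: Haddad 2,028/4,327 × $7,500 = 3,515.14; Andrade 195/4,327 × $7,500 = 337.99; Becker 2,104/4,327 × $7,500 = 3,646.87.
After rounding ($100): Haddad $3,500; Andrade $300; Becker $3,600. Sum = $7,400.
Difference $7,500 − $7,400 = +$100 applied to largest allocation (Becker): Becker becomes $3,700.

Haddad: $3,500; Andrade: $300; Becker: $3,700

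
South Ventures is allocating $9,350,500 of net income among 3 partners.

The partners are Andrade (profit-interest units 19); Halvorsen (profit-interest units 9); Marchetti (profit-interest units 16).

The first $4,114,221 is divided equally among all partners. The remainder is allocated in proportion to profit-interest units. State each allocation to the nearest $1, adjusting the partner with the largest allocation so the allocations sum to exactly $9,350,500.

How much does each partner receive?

Equal tier: $4,114,221 ÷ 3 = $1,371,407 apiece.
Remainder $5,236,279 by profit-interest units (total 44): Andrade 2,261,120.48 → $2,261,120; Halvorsen 1,071,057.07 → $1,071,057; Marchetti 1,904,101.45 → $1,904,101.
Rounding difference +$1 on remainder applied to Andrade.
Totals: Andrade $1,371,407 + $2,261,121 = $3,632,528; Halvorsen $1,371,407 + $1,071,057 = $2,442,464; Marchetti $1,371,407 + $1,904,101 = $3,275,508.

Andrade: $3,632,528 · Halvorsen: $2,442,464 · Marchetti: $3,275,508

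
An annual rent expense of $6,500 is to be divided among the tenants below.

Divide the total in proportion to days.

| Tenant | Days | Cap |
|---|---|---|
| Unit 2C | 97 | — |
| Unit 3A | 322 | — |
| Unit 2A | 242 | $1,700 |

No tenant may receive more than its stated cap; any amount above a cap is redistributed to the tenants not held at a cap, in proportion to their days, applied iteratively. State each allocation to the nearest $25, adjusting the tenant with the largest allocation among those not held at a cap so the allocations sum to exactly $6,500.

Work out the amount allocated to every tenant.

Sum of days: 661.
Unconstrained shares: Unit 2C 953.86; Unit 3A 3,166.41; Unit 2A 2,379.73.
Held at cap: Unit 2A ($1,700); residual $4,800 reallocated over remaining days 419.
Remaining shares: Unit 2C 1,111.22 → $1,100; Unit 3A 3,688.78 → $3,700.

Unit 2C: $1,100; Unit 3A: $3,700; Unit 2A: $1,700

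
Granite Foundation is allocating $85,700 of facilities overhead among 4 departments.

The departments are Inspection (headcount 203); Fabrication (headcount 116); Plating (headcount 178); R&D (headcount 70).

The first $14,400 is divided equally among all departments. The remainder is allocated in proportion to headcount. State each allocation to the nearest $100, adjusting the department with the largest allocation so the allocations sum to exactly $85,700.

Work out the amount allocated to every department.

Equal tier: $14,400 ÷ 4 = $3,600 apiece.
Remainder $71,300 by headcount (total 567): Inspection 25,527.16 → $25,500; Fabrication 14,586.95 → $14,600; Plating 22,383.42 → $22,400; R&D 8,802.47 → $8,800.
Totals: Inspection $3,600 + $25,500 = $29,100; Fabrication $3,600 + $14,600 = $18,200; Plating $3,600 + $22,400 = $26,000; R&D $3,600 + $8,800 = $12,400.

Inspection: $29,100 · Fabrication: $18,200 · Plating: $26,000 · R&D: $12,400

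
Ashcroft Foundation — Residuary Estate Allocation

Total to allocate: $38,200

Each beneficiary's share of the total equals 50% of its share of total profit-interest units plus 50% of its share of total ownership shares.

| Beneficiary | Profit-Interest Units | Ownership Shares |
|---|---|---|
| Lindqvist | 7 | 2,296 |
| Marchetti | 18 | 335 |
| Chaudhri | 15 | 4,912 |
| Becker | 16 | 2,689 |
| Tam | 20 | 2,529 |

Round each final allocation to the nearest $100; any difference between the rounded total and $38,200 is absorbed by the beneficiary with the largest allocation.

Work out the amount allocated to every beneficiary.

Lindqvist: $5,200 · Marchetti: $5,000 · Chaudhri: $11,200 · Becker: $8,000 · Tam: $8,800

Totals — profit-interest units 76, ownership shares 12,761.
Composite weights (50% profit-interest units + 50% ownership shares): Lindqvist 0.1360; Marchetti 0.1315; Chaudhri 0.2911; Becker 0.2106; Tam 0.2307.
Pro-rata amounts: Lindqvist 5,195.74; Marchetti 5,025.09; Chaudhri 11,121.76; Becker 8,045.81; Tam 8,811.59.
At nearest $100: Lindqvist $5,200; Marchetti $5,000; Chaudhri $11,100; Becker $8,000; Tam $8,800. Sum = $38,100.
Difference $38,200 − $38,100 = +$100 applied to largest allocation (Chaudhri): Chaudhri becomes $11,200.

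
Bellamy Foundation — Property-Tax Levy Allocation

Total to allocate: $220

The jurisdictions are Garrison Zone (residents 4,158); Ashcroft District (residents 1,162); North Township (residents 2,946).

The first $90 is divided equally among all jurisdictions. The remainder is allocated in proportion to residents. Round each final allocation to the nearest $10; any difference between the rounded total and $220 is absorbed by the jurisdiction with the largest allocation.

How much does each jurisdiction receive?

First tranche $90 split equally: $30 each.
Remainder $130 by residents (total 8,266): Garrison Zone 65.39 → $70; Ashcroft District 18.27 → $20; North Township 46.33 → $50.
Rounding difference −$10 on remainder applied to Garrison Zone.
Totals: Garrison Zone $30 + $60 = $90; Ashcroft District $30 + $20 = $50; North Township $30 + $50 = $80.

Garrison Zone: $90 | Ashcroft District: $50 | North Township: $80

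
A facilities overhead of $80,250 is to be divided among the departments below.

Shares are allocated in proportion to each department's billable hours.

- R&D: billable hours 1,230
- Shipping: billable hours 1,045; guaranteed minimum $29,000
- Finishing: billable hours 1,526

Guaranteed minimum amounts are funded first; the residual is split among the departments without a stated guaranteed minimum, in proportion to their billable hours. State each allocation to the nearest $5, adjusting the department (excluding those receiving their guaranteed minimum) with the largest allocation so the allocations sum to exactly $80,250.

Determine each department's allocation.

Fund the minimums — Shipping $29,000. Remaining pool $51,250.
Remaining pool split over remaining billable hours 2,756: R&D 22,872.82 → $22,875; Finishing 28,377.18 → $28,375.

R&D: $22,875; Shipping: $29,000; Finishing: $28,375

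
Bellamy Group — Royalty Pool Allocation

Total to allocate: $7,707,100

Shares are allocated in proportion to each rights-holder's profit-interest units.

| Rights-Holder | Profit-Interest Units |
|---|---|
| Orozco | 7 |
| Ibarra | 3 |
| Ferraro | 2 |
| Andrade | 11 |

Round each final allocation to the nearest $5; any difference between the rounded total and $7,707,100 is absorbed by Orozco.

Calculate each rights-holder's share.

Total profit-interest units = 23.
Unrounded shares: Orozco 7/23 × $7,707,100 = 2,345,639.13; Ibarra 3/23 × $7,707,100 = 1,005,273.91; Ferraro 2/23 × $7,707,100 = 670,182.61; Andrade 11/23 × $7,707,100 = 3,686,004.35.
After rounding ($5): Orozco $2,345,640; Ibarra $1,005,275; Ferraro $670,185; Andrade $3,686,005. Sum = $7,707,105.
Difference $7,707,100 − $7,707,105 = −$5 applied to Orozco: Orozco becomes $2,345,635.

Orozco: $2,345,635 · Ibarra: $1,005,275 · Ferraro: $670,185 · Andrade: $3,686,005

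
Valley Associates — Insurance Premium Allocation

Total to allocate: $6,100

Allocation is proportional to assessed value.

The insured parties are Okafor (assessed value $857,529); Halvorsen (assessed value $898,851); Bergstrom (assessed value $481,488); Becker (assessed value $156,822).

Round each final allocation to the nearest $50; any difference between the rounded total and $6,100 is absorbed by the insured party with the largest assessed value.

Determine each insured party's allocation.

Okafor: $2,200 · Halvorsen: $2,250 · Bergstrom: $1,250 · Becker: $400

Assessed value total: 2,394,690.
Unrounded shares: Okafor 857,529/2,394,690 × $6,100 = 2,184.39; Halvorsen 898,851/2,394,690 × $6,100 = 2,289.65; Bergstrom 481,488/2,394,690 × $6,100 = 1,226.50; Becker 156,822/2,394,690 × $6,100 = 399.47.
After rounding ($50): Okafor $2,200; Halvorsen $2,300; Bergstrom $1,250; Becker $400. Sum = $6,150.
Difference $6,100 − $6,150 = −$50 applied to largest assessed value (Halvorsen): Halvorsen becomes $2,250.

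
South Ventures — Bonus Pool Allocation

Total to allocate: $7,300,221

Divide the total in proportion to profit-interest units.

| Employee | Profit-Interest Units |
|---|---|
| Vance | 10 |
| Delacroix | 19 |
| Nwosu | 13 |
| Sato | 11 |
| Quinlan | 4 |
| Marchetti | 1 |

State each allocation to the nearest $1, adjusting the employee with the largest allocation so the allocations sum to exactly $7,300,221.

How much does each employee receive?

Profit-interest units total: 58.
Raw shares: Vance 10/58 × $7,300,221 = 1,258,658.79; Delacroix 19/58 × $7,300,221 = 2,391,451.71; Nwosu 13/58 × $7,300,221 = 1,636,256.43; Sato 11/58 × $7,300,221 = 1,384,524.67; Quinlan 4/58 × $7,300,221 = 503,463.52; Marchetti 1/58 × $7,300,221 = 125,865.88.
After rounding ($1): Vance $1,258,659; Delacroix $2,391,452; Nwosu $1,636,256; Sato $1,384,525; Quinlan $503,464; Marchetti $125,866. Sum = $7,300,222.
Difference $7,300,221 − $7,300,222 = −$1 applied to largest allocation (Delacroix): Delacroix becomes $2,391,451.

Vance: $1,258,659 · Delacroix: $2,391,451 · Nwosu: $1,636,256 · Sato: $1,384,525 · Quinlan: $503,464 · Marchetti: $125,866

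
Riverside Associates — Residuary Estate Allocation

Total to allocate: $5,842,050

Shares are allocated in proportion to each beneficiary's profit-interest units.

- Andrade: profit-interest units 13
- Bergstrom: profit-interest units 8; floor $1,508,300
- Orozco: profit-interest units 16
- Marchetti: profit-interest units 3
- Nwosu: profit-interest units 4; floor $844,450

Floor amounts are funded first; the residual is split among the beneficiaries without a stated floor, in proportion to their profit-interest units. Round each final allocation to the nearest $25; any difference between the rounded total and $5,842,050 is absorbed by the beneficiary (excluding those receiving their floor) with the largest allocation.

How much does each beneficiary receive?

Fund the minimums — Bergstrom $1,508,300; Nwosu $844,450. Balance $3,489,300.
Balance split over remaining profit-interest units 32: Andrade 1,417,528.12 → $1,417,525; Orozco 1,744,650.00 → $1,744,650; Marchetti 327,121.88 → $327,125.

Andrade: $1,417,525; Bergstrom: $1,508,300; Orozco: $1,744,650; Marchetti: $327,125; Nwosu: $844,450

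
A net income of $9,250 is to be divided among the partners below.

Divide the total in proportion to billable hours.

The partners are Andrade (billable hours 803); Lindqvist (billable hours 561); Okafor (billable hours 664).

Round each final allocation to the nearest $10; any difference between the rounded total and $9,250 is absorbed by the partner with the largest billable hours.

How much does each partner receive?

Sum of billable hours: 803 + 561 + 664 = 2,028.
Raw shares: Andrade 3,662.60; Lindqvist 2,558.80; Okafor 3,028.60.
Rounded to nearest $10: Andrade $3,660; Lindqvist $2,560; Okafor $3,030. Sum = $9,250.
Rounded total matches; no reconciliation needed.

Andrade: $3,660 · Lindqvist: $2,560 · Okafor: $3,030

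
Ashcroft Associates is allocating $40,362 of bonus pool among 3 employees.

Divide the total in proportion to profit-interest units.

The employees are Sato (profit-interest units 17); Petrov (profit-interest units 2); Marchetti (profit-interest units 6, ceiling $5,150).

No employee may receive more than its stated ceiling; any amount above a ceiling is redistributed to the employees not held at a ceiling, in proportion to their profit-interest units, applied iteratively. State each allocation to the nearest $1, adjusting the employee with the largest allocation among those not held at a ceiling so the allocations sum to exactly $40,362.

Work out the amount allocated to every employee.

Sato: $31,505 | Petrov: $3,707 | Marchetti: $5,150

Total profit-interest units = 25.
Proportional shares (ignoring caps): Sato 27,446.16; Petrov 3,228.96; Marchetti 9,686.88.
Held at cap: Marchetti ($5,150); remaining pool $35,212 reallocated over remaining profit-interest units 19.
Remaining shares: Sato 31,505.47 → $31,505; Petrov 3,706.53 → $3,707.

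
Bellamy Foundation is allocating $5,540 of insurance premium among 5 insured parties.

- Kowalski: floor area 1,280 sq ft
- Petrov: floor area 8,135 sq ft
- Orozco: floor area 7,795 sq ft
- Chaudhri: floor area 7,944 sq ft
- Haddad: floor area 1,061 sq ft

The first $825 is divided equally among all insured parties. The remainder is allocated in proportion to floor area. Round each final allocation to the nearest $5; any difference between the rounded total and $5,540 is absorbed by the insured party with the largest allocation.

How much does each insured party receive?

First tranche $825 split equally: $165 each.
Remainder $4,715 by floor area (total 26,215): Kowalski 230.22 → $230; Petrov 1,463.15 → $1,465; Orozco 1,402.00 → $1,400; Chaudhri 1,428.80 → $1,430; Haddad 190.83 → $190.
Totals: Kowalski $165 + $230 = $395; Petrov $165 + $1,465 = $1,630; Orozco $165 + $1,400 = $1,565; Chaudhri $165 + $1,430 = $1,595; Haddad $165 + $190 = $355.

Kowalski: $395 · Petrov: $1,630 · Orozco: $1,565 · Chaudhri: $1,595 · Haddad: $355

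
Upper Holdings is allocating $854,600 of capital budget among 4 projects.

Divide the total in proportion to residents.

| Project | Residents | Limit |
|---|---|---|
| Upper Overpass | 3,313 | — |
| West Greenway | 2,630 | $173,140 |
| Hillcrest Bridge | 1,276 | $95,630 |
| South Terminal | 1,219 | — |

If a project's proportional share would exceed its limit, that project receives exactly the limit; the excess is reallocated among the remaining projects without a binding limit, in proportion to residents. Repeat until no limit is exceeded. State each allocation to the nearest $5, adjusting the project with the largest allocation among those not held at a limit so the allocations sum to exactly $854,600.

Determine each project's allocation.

Upper Overpass: $428,255; West Greenway: $173,140; Hillcrest Bridge: $95,630; South Terminal: $157,575

Combined residents = 8,438.
Unconstrained shares: Upper Overpass 335,540.39; West Greenway 266,366.20; Hillcrest Bridge 129,233.18; South Terminal 123,460.23.
Held at cap: West Greenway ($173,140), Hillcrest Bridge ($95,630); residual $585,830 reallocated over remaining residents 4,532.
Shares after redistribution: Upper Overpass 428,255.69 → $428,255; South Terminal 157,574.31 → $157,575.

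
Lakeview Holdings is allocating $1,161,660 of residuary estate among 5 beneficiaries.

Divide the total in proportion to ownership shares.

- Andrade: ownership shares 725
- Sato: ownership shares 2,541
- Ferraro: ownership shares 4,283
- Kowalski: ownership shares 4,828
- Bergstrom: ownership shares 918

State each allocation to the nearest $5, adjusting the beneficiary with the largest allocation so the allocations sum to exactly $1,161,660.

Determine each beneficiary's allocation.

Andrade: $63,345 · Sato: $222,020 · Ferraro: $374,230 · Kowalski: $421,855 · Bergstrom: $80,210

Sum of ownership shares: 13,295.
Proportional shares: Andrade 725/13,295 × $1,161,660 = 63,347.39; Sato 2,541/13,295 × $1,161,660 = 222,021.67; Ferraro 4,283/13,295 × $1,161,660 = 374,230.15; Kowalski 4,828/13,295 × $1,161,660 = 421,849.90; Bergstrom 918/13,295 × $1,161,660 = 80,210.90.
At nearest $5: Andrade $63,345; Sato $222,020; Ferraro $374,230; Kowalski $421,850; Bergstrom $80,210. Sum = $1,161,655.
Difference $1,161,660 − $1,161,655 = +$5 applied to largest allocation (Kowalski): Kowalski becomes $421,855.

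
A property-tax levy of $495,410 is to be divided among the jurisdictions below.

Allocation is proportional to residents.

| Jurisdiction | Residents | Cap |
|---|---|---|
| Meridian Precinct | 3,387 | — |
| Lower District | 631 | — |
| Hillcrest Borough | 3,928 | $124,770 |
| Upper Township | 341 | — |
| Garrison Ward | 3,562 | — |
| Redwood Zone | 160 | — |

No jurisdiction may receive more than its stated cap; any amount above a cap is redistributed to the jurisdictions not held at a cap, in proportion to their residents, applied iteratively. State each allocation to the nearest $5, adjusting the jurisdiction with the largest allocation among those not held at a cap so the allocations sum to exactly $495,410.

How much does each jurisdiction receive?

Sum of residents: 12,009.
Pro-rata shares before constraints: Meridian Precinct 139,724.68; Lower District 26,030.79; Hillcrest Borough 162,042.67; Upper Township 14,067.35; Garrison Ward 146,943.99; Redwood Zone 6,600.52.
Cap binds for Hillcrest Borough ($124,770); balance $370,640 reallocated over remaining residents 8,081.
Shares after redistribution: Meridian Precinct 155,346.82 → $155,345; Lower District 28,941.20 → $28,940; Upper Township 15,640.17 → $15,640; Garrison Ward 163,373.31 → $163,375; Redwood Zone 7,338.50 → $7,340.

Meridian Precinct: $155,345 | Lower District: $28,940 | Hillcrest Borough: $124,770 | Upper Township: $15,640 | Garrison Ward: $163,375 | Redwood Zone: $7,340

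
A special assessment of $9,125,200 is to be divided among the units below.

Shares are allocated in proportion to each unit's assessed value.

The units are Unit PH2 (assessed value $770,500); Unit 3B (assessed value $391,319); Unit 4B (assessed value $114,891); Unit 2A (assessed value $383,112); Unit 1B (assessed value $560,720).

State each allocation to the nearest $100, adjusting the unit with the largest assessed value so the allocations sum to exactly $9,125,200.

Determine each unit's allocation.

Unit PH2: $3,166,400 · Unit 3B: $1,608,100 · Unit 4B: $472,100 · Unit 2A: $1,574,400 · Unit 1B: $2,304,200

Assessed value total: 2,220,542.
Unrounded shares: Unit PH2 770,500/2,220,542 × $9,125,200 = 3,166,329.03; Unit 3B 391,319/2,220,542 × $9,125,200 = 1,608,104.75; Unit 4B 114,891/2,220,542 × $9,125,200 = 472,138.49; Unit 2A 383,112/2,220,542 × $9,125,200 = 1,574,378.52; Unit 1B 560,720/2,220,542 × $9,125,200 = 2,304,249.21.
After rounding ($100): Unit PH2 $3,166,300; Unit 3B $1,608,100; Unit 4B $472,100; Unit 2A $1,574,400; Unit 1B $2,304,200. Sum = $9,125,100.
Difference $9,125,200 − $9,125,100 = +$100 applied to largest assessed value (Unit PH2): Unit PH2 becomes $3,166,400.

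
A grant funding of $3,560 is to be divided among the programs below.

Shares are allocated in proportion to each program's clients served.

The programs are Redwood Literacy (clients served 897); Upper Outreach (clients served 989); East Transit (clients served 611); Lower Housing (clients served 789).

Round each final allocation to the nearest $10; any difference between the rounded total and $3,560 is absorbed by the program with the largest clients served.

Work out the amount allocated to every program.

Combined clients served = 3,286.
Pro-rata amounts: Redwood Literacy 897/3,286 × $3,560 = 971.80; Upper Outreach 989/3,286 × $3,560 = 1,071.47; East Transit 611/3,286 × $3,560 = 661.95; Lower Housing 789/3,286 × $3,560 = 854.79.
After rounding ($10): Redwood Literacy $970; Upper Outreach $1,070; East Transit $660; Lower Housing $850. Sum = $3,550.
Difference $3,560 − $3,550 = +$10 applied to largest clients served (Upper Outreach): Upper Outreach becomes $1,080.

Redwood Literacy: $970 · Upper Outreach: $1,080 · East Transit: $660 · Lower Housing: $850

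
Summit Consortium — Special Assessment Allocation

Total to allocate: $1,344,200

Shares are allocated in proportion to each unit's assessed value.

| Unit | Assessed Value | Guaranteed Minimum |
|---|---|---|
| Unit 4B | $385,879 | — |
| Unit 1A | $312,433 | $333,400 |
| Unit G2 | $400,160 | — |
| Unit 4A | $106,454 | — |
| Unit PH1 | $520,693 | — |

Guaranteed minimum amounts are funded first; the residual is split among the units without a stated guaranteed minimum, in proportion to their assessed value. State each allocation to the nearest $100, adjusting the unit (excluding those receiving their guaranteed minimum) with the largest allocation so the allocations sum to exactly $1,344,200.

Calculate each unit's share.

Fund the minimums — Unit 1A $333,400. Remaining pool $1,010,800.
Remaining pool split over remaining assessed value 1,413,186: Unit 4B 276,005.06 → $276,000; Unit G2 286,219.74 → $286,200; Unit 4A 76,142.63 → $76,100; Unit PH1 372,432.56 → $372,400.
Rounding difference +$100 applied to Unit PH1 → $372,500.

Unit 4B: $276,000 | Unit 1A: $333,400 | Unit G2: $286,200 | Unit 4A: $76,100 | Unit PH1: $372,500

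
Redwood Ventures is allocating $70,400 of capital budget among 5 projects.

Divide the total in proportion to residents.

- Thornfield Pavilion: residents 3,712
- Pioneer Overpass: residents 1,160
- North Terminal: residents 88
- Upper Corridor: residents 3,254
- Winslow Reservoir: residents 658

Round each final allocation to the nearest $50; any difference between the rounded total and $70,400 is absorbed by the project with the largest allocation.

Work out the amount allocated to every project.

Thornfield Pavilion: $29,500 · Pioneer Overpass: $9,200 · North Terminal: $700 · Upper Corridor: $25,800 · Winslow Reservoir: $5,200

Total residents = 8,872.
Pro-rata amounts: Thornfield Pavilion 3,712/8,872 × $70,400 = 29,455.00; Pioneer Overpass 1,160/8,872 × $70,400 = 9,204.69; North Terminal 88/8,872 × $70,400 = 698.29; Upper Corridor 3,254/8,872 × $70,400 = 25,820.74; Winslow Reservoir 658/8,872 × $70,400 = 5,221.28.
At nearest $50: Thornfield Pavilion $29,450; Pioneer Overpass $9,200; North Terminal $700; Upper Corridor $25,800; Winslow Reservoir $5,200. Sum = $70,350.
Difference $70,400 − $70,350 = +$50 applied to largest allocation (Thornfield Pavilion): Thornfield Pavilion becomes $29,500.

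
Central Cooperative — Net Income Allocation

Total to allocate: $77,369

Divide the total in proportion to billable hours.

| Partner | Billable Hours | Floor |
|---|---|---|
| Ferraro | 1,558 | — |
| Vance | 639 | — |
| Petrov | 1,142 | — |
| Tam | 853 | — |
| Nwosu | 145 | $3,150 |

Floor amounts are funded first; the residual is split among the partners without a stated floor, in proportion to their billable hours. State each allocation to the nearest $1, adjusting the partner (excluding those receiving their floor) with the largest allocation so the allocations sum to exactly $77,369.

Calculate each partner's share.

Guaranteed amounts: Nwosu $3,150. Balance $74,219.
Balance split over remaining billable hours 4,192: Ferraro 27,584.26 → $27,584; Vance 11,313.44 → $11,313; Petrov 20,219.01 → $20,219; Tam 15,102.29 → $15,102.
Rounding difference +$1 applied to Ferraro → $27,585.

Ferraro: $27,585 · Vance: $11,313 · Petrov: $20,219 · Tam: $15,102 · Nwosu: $3,150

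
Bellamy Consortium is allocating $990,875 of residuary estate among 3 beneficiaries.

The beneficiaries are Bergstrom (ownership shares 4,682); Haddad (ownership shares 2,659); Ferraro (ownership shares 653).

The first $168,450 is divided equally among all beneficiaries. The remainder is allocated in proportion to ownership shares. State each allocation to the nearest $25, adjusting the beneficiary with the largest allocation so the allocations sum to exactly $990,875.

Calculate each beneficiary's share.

Bergstrom: $537,850; Haddad: $329,700; Ferraro: $123,325

$168,450 shared equally gives $56,150 per beneficiary.
Remainder $822,425 by ownership shares (total 7,994): Bergstrom 481,685.50 → $481,675; Haddad 273,558.68 → $273,550; Ferraro 67,180.83 → $67,175.
Rounding difference +$25 on remainder applied to Bergstrom.
Totals: Bergstrom $56,150 + $481,700 = $537,850; Haddad $56,150 + $273,550 = $329,700; Ferraro $56,150 + $67,175 = $123,325.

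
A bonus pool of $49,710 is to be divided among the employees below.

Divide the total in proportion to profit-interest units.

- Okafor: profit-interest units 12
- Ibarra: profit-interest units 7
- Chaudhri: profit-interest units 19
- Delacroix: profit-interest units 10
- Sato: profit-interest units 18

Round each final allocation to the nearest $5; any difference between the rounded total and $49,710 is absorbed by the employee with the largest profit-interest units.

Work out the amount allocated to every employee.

Okafor: $9,040 · Ibarra: $5,270 · Chaudhri: $14,315 · Delacroix: $7,530 · Sato: $13,555

Profit-interest units total: 66.
Proportional shares: Okafor 12/66 × $49,710 = 9,038.18; Ibarra 7/66 × $49,710 = 5,272.27; Chaudhri 19/66 × $49,710 = 14,310.45; Delacroix 10/66 × $49,710 = 7,531.82; Sato 18/66 × $49,710 = 13,557.27.
At nearest $5: Okafor $9,040; Ibarra $5,270; Chaudhri $14,310; Delacroix $7,530; Sato $13,555. Sum = $49,705.
Difference $49,710 − $49,705 = +$5 applied to largest profit-interest units (Chaudhri): Chaudhri becomes $14,315.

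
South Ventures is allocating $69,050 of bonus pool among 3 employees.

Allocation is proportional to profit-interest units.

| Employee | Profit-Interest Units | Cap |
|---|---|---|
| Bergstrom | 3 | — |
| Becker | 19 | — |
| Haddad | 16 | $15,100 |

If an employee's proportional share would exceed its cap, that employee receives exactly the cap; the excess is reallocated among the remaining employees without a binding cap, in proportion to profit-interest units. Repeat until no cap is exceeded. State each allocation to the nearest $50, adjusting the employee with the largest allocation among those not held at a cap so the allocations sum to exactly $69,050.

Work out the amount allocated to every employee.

Total profit-interest units = 38.
Unconstrained shares: Bergstrom 5,451.32; Becker 34,525.00; Haddad 29,073.68.
Cap binds for Haddad ($15,100); remaining pool $53,950 reallocated over remaining profit-interest units 22.
Redistributed shares: Bergstrom 7,356.82 → $7,350; Becker 46,593.18 → $46,600.

Bergstrom: $7,350 · Becker: $46,600 · Haddad: $15,100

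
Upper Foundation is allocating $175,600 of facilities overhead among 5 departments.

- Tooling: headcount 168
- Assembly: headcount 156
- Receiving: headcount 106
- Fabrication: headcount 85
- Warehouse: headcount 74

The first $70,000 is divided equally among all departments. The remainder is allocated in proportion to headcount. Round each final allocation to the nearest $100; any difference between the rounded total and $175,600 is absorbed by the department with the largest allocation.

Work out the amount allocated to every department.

$70,000 shared equally gives $14,000 per department.
Remainder $105,600 by headcount (total 589): Tooling 30,120.20 → $30,100; Assembly 27,968.76 → $28,000; Receiving 19,004.41 → $19,000; Fabrication 15,239.39 → $15,200; Warehouse 13,267.23 → $13,300.
Totals: Tooling $14,000 + $30,100 = $44,100; Assembly $14,000 + $28,000 = $42,000; Receiving $14,000 + $19,000 = $33,000; Fabrication $14,000 + $15,200 = $29,200; Warehouse $14,000 + $13,300 = $27,300.

Tooling: $44,100 · Assembly: $42,000 · Receiving: $33,000 · Fabrication: $29,200 · Warehouse: $27,300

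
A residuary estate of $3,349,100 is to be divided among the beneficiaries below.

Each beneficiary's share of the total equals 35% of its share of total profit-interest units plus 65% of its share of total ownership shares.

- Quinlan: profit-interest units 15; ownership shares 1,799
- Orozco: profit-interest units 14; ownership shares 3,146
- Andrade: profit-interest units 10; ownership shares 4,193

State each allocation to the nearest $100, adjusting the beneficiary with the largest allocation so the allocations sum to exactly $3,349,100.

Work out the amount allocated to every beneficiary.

Profit-interest units total 39; ownership shares total 9,138.
Blended shares (35% profit-interest units + 65% ownership shares): Quinlan 0.2626; Orozco 0.3494; Andrade 0.3880.
Proportional shares: Quinlan 879,410.10; Orozco 1,170,245.36; Andrade 1,299,444.54.
At nearest $100: Quinlan $879,400; Orozco $1,170,200; Andrade $1,299,400. Sum = $3,349,000.
Difference $3,349,100 − $3,349,000 = +$100 applied to largest allocation (Andrade): Andrade becomes $1,299,500.

Quinlan: $879,400 · Orozco: $1,170,200 · Andrade: $1,299,500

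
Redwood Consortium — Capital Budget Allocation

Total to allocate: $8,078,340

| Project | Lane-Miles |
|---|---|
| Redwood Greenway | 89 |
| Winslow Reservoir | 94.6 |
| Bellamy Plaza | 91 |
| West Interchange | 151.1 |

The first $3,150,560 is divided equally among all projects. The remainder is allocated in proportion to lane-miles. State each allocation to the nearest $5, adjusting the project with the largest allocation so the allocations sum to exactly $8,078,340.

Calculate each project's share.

$3,150,560 shared equally gives $787,640 per project.
Remainder $4,927,780 by lane-miles (total 425.7): Redwood Greenway 1,030,238.24 → $1,030,240; Winslow Reservoir 1,095,062.22 → $1,095,060; Bellamy Plaza 1,053,389.66 → $1,053,390; West Interchange 1,749,089.87 → $1,749,090.
Totals: Redwood Greenway $787,640 + $1,030,240 = $1,817,880; Winslow Reservoir $787,640 + $1,095,060 = $1,882,700; Bellamy Plaza $787,640 + $1,053,390 = $1,841,030; West Interchange $787,640 + $1,749,090 = $2,536,730.

Redwood Greenway: $1,817,880 | Winslow Reservoir: $1,882,700 | Bellamy Plaza: $1,841,030 | West Interchange: $2,536,730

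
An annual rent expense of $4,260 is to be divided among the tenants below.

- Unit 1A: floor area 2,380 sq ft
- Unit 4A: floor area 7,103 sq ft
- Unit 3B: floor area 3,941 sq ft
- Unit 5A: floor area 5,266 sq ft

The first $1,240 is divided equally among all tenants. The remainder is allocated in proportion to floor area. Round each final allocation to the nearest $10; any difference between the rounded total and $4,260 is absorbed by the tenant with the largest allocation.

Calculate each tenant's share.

Equal tier: $1,240 ÷ 4 = $310 apiece.
Remainder $3,020 by floor area (total 18,690): Unit 1A 384.57 → $380; Unit 4A 1,147.73 → $1,150; Unit 3B 636.80 → $640; Unit 5A 850.90 → $850.
Totals: Unit 1A $310 + $380 = $690; Unit 4A $310 + $1,150 = $1,460; Unit 3B $310 + $640 = $950; Unit 5A $310 + $850 = $1,160.

Unit 1A: $690 | Unit 4A: $1,460 | Unit 3B: $950 | Unit 5A: $1,160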